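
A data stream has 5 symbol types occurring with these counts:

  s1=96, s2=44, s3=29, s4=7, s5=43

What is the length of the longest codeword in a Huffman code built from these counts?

4

Merge the two lowest-weight nodes at each step:
combine s4(7), s3(29) → 36
combine 36, s5(43) → 79
combine s2(44), 79 → 123
combine s1(96), 123 → 219
The rarest symbols sit at the bottom; the longest codeword is 4 bits.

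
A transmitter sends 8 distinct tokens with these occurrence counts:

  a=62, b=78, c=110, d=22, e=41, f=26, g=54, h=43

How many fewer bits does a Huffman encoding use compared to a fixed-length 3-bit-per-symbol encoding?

62

Fixed-length: 3 bits × 436 symbols = 1308 bits.
Huffman merges:
merge d(22) and f(26): 48
merge e(41) and h(43): 84
merge 48 and g(54): 102
merge a(62) and b(78): 140
merge 84 and 102: 186
merge c(110) and 140: 250
merge 186 and 250: 436
Huffman total = 48 + 84 + 102 + 140 + 186 + 250 + 436 = 1246 bits.
Saving = 1308 − 1246 = 62 bits.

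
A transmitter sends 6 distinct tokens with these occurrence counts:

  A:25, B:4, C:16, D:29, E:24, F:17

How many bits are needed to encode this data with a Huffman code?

287

Merge the two smallest weights repeatedly:
combine B(4), C(16) → 20
combine F(17), 20 → 37
combine E(24), A(25) → 49
combine D(29), 37 → 66
combine 49, 66 → 115
The encoded length is the sum of every internal node's weight: 20 + 37 + 49 + 66 + 115 = 287 bits.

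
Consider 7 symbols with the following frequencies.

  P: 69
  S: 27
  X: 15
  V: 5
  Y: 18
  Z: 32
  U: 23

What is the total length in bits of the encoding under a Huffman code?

486

Merge the two smallest weights repeatedly:
V(5) + X(15) → 20
Y(18) + 20 → 38
U(23) + S(27) → 50
Z(32) + 38 → 70
50 + P(69) → 119
70 + 119 → 189
Total encoded bits = sum of merged weights = 20 + 38 + 50 + 70 + 119 + 189 = 486.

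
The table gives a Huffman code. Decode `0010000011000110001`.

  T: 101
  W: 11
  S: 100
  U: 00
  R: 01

Read left to right; each codeword is recognised as soon as it completes (prefix code):
  00→U | 100→S | 00→U | 01→R | 100→S | 01→R | 100→S | 01→R
Decoded message: USURSRSR

USURSRSR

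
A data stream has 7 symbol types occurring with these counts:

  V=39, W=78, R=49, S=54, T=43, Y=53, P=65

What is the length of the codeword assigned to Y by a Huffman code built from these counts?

3

Repeatedly merge the two smallest:
V(39) + T(43) → 82
R(49) + Y(53) → 102
S(54) + P(65) → 119
W(78) + 82 → 160
102 + 119 → 221
160 + 221 → 381
Y sits 3 levels below the root, so its codeword is 3 bits.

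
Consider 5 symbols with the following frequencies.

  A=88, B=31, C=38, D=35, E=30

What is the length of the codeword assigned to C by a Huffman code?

Repeatedly merge the two smallest:
merge E(30) and B(31): 61
merge D(35) and C(38): 73
merge 61 and 73: 134
merge A(88) and 134: 222
C's leaf is at depth 3, giving a 3-bit codeword.

3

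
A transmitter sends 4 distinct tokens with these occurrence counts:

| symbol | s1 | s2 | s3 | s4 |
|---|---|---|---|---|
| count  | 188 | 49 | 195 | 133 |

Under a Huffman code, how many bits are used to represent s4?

3

Build the tree from the bottom:
combine s2(49), s4(133) → 182
combine 182, s1(188) → 370
combine s3(195), 370 → 565
s4 sits 3 levels below the root, so its codeword is 3 bits.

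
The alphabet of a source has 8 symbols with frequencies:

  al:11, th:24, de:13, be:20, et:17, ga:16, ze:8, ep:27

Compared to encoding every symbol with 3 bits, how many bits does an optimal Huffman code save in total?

8

Fixed-length: 3 bits × 136 symbols = 408 bits.
Huffman merges:
ze(8) + al(11) → 19
de(13) + ga(16) → 29
et(17) + 19 → 36
be(20) + th(24) → 44
ep(27) + 29 → 56
36 + 44 → 80
56 + 80 → 136
Huffman total = 19 + 29 + 36 + 44 + 56 + 80 + 136 = 400 bits.
Saving = 408 − 400 = 8 bits.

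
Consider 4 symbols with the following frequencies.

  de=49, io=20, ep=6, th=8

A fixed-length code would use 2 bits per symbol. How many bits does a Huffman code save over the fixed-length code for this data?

35

Fixed-length: 2 bits × 83 symbols = 166 bits.
Huffman merges:
ep(6) + th(8) → 14
14 + io(20) → 34
34 + de(49) → 83
Huffman total = 14 + 34 + 83 = 131 bits.
Saving = 166 − 131 = 35 bits.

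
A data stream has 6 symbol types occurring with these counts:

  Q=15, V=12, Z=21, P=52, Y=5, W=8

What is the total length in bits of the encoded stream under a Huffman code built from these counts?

Build the Huffman tree bottom-up:
merge Y(5) and W(8): 13
merge V(12) and 13: 25
merge Q(15) and Z(21): 36
merge 25 and 36: 61
merge P(52) and 61: 113
Total encoded bits = sum of merged weights = 13 + 25 + 36 + 61 + 113 = 248.

248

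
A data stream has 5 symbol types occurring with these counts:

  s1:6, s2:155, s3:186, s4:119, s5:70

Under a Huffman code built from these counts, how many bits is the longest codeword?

Merge the two lowest-weight nodes at each step:
combine s1(6), s5(70) → 76
combine 76, s4(119) → 195
combine s2(155), s3(186) → 341
combine 195, 341 → 536
The rarest symbols sit at the bottom; the longest codeword is 3 bits.

3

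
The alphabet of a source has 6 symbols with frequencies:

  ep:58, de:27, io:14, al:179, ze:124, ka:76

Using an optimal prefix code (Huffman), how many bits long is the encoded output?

1092

Build the Huffman tree bottom-up:
merge io(14) and de(27): 41
merge 41 and ep(58): 99
merge ka(76) and 99: 175
merge ze(124) and 175: 299
merge al(179) and 299: 478
The encoded length is the sum of every internal node's weight: 41 + 99 + 175 + 299 + 478 = 1092 bits.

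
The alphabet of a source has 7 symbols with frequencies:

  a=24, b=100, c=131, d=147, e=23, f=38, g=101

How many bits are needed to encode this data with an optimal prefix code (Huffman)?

Merge the two smallest weights repeatedly:
e(23) + a(24) → 47
f(38) + 47 → 85
85 + b(100) → 185
g(101) + c(131) → 232
d(147) + 185 → 332
232 + 332 → 564
Total encoded bits = sum of merged weights = 47 + 85 + 185 + 232 + 332 + 564 = 1445.

1445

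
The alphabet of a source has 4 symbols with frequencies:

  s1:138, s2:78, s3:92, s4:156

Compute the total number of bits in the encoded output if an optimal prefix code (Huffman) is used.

928

Greedily combine the two least-frequent nodes:
s2(78) + s3(92) → 170
s1(138) + s4(156) → 294
170 + 294 → 464
Each symbol's bit-cost is frequency × depth; summing gives 928 bits (equivalently 170 + 294 + 464).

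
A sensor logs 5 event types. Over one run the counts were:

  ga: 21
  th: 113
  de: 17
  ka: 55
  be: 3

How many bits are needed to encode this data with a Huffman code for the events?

366

Merge the two smallest weights repeatedly:
merge be(3) and de(17): 20
merge 20 and ga(21): 41
merge 41 and ka(55): 96
merge 96 and th(113): 209
Total encoded bits = sum of merged weights = 20 + 41 + 96 + 209 = 366.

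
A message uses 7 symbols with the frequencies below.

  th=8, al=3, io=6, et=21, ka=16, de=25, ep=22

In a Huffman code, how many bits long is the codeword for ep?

Repeatedly merge the two smallest:
al(3) + io(6) → 9
th(8) + 9 → 17
ka(16) + 17 → 33
et(21) + ep(22) → 43
de(25) + 33 → 58
43 + 58 → 101
ep sits 2 levels below the root, so its codeword is 2 bits.

2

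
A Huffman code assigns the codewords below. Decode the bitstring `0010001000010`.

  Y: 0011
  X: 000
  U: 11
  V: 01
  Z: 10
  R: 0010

Read left to right; each codeword is recognised as soon as it completes (prefix code):
  0010→R | 0010→R | 000→X | 10→Z
Decoded message: RRXZ

RRXZ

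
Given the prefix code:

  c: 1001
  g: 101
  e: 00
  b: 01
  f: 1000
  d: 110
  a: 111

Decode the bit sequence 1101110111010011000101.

Read left to right; each codeword is recognised as soon as it completes (prefix code):
  110→d | 111→a | 01→b | 110→d | 1001→c | 1000→f | 101→g
Decoded message: dabdcfg

dabdcfg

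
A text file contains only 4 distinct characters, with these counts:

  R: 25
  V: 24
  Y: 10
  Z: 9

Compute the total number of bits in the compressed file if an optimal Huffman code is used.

130

Merge the two smallest weights repeatedly:
combine Z(9), Y(10) → 19
combine 19, V(24) → 43
combine R(25), 43 → 68
Each symbol's bit-cost is frequency × depth; summing gives 130 bits (equivalently 19 + 43 + 68).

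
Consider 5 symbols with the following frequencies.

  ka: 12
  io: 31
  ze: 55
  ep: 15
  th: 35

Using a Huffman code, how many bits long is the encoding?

Merge the two smallest weights repeatedly:
combine ka(12), ep(15) → 27
combine 27, io(31) → 58
combine th(35), ze(55) → 90
combine 58, 90 → 148
Total encoded bits = sum of merged weights = 27 + 58 + 90 + 148 = 323.

323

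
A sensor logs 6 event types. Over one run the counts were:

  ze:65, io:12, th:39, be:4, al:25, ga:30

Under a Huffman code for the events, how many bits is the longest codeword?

4

Merge the two lowest-weight nodes at each step:
combine be(4), io(12) → 16
combine 16, al(25) → 41
combine ga(30), th(39) → 69
combine 41, ze(65) → 106
combine 69, 106 → 175
The rarest symbols sit at the bottom; the longest codeword is 4 bits.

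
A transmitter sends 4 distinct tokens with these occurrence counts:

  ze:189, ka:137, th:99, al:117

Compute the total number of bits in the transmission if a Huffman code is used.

1084

Merge the two smallest weights repeatedly:
combine th(99), al(117) → 216
combine ka(137), ze(189) → 326
combine 216, 326 → 542
The encoded length is the sum of every internal node's weight: 216 + 326 + 542 = 1084 bits.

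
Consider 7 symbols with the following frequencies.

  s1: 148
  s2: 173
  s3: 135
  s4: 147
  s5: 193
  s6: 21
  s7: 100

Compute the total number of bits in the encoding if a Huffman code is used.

2506

Build the Huffman tree bottom-up:
combine s6(21), s7(100) → 121
combine 121, s3(135) → 256
combine s4(147), s1(148) → 295
combine s2(173), s5(193) → 366
combine 256, 295 → 551
combine 366, 551 → 917
The encoded length is the sum of every internal node's weight: 121 + 256 + 295 + 366 + 551 + 917 = 2506 bits.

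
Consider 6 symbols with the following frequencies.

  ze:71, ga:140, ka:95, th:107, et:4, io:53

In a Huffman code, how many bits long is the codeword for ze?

3

Repeatedly merge the two smallest:
combine et(4), io(53) → 57
combine 57, ze(71) → 128
combine ka(95), th(107) → 202
combine 128, ga(140) → 268
combine 202, 268 → 470
ze sits 3 levels below the root, so its codeword is 3 bits.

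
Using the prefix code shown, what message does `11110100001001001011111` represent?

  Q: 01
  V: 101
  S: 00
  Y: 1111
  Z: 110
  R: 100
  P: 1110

Read left to right; each codeword is recognised as soon as it completes (prefix code):
  1111→Y | 01→Q | 00→S | 00→S | 100→R | 100→R | 101→V | 1111→Y
Decoded message: YQSSRRVY

YQSSRRVY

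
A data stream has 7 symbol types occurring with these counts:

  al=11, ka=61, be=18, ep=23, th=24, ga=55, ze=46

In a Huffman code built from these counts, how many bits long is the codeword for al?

4

Build the tree from the bottom:
al(11) + be(18) → 29
ep(23) + th(24) → 47
29 + ze(46) → 75
47 + ga(55) → 102
ka(61) + 75 → 136
102 + 136 → 238
al sits 4 levels below the root, so its codeword is 4 bits.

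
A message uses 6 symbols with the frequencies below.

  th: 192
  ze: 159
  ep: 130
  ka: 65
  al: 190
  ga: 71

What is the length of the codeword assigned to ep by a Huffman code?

Build the tree from the bottom:
combine ka(65), ga(71) → 136
combine ep(130), 136 → 266
combine ze(159), al(190) → 349
combine th(192), 266 → 458
combine 349, 458 → 807
The subtree containing ep is merged 3 times, so code length = 3.

3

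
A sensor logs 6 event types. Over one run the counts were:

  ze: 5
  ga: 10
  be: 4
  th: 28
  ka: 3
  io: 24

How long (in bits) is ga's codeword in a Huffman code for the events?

3

Repeatedly merge the two smallest:
combine ka(3), be(4) → 7
combine ze(5), 7 → 12
combine ga(10), 12 → 22
combine 22, io(24) → 46
combine th(28), 46 → 74
ga sits 3 levels below the root, so its codeword is 3 bits.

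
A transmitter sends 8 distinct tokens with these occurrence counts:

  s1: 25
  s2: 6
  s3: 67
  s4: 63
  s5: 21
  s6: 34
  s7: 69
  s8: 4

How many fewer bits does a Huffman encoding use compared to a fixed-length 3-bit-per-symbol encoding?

102

Fixed-length: 3 bits × 289 symbols = 867 bits.
Huffman merges:
combine s8(4), s2(6) → 10
combine 10, s5(21) → 31
combine s1(25), 31 → 56
combine s6(34), 56 → 90
combine s4(63), s3(67) → 130
combine s7(69), 90 → 159
combine 130, 159 → 289
Huffman total = 10 + 31 + 56 + 90 + 130 + 159 + 289 = 765 bits.
Saving = 867 − 765 = 102 bits.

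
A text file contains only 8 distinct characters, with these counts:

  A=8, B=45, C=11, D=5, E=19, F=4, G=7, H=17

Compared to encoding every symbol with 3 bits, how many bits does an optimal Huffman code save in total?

46

Fixed-length: 3 bits × 116 symbols = 348 bits.
Huffman merges:
merge F(4) and D(5): 9
merge G(7) and A(8): 15
merge 9 and C(11): 20
merge 15 and H(17): 32
merge E(19) and 20: 39
merge 32 and 39: 71
merge B(45) and 71: 116
Huffman total = 9 + 15 + 20 + 32 + 39 + 71 + 116 = 302 bits.
Saving = 348 − 302 = 46 bits.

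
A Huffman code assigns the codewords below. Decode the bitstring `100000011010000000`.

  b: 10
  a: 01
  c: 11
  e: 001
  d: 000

bdebbdd

Read left to right; each codeword is recognised as soon as it completes (prefix code):
  10→b | 000→d | 001→e | 10→b | 10→b | 000→d | 000→d
Decoded message: bdebbdd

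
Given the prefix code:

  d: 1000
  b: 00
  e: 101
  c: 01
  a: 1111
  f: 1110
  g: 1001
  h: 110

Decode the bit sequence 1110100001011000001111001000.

Read left to right; each codeword is recognised as soon as it completes (prefix code):
  1110→f | 1000→d | 01→c | 01→c | 1000→d | 00→b | 1111→a | 00→b | 1000→d
Decoded message: fdccdbabd

fdccdbabd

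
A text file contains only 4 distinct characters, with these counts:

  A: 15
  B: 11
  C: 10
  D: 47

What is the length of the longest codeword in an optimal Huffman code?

3

Merge the two lowest-weight nodes at each step:
C(10) + B(11) → 21
A(15) + 21 → 36
36 + D(47) → 83
The rarest symbols sit at the bottom; the longest codeword is 3 bits.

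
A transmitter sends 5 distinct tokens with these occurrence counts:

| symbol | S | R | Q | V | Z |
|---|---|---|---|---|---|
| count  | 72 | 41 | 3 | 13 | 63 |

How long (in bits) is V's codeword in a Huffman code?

Huffman merges, smallest pair first:
combine Q(3), V(13) → 16
combine 16, R(41) → 57
combine 57, Z(63) → 120
combine S(72), 120 → 192
V's leaf is at depth 4, giving a 4-bit codeword.

4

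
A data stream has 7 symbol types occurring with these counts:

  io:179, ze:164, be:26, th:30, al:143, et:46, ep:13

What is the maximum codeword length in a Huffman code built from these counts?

5

Merge the two lowest-weight nodes at each step:
combine ep(13), be(26) → 39
combine th(30), 39 → 69
combine et(46), 69 → 115
combine 115, al(143) → 258
combine ze(164), io(179) → 343
combine 258, 343 → 601
Maximum depth reached is 5.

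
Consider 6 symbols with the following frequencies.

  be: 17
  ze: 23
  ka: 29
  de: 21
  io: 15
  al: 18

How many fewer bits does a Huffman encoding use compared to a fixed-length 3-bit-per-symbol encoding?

52

Fixed-length: 3 bits × 123 symbols = 369 bits.
Huffman merges:
io(15) + be(17) → 32
al(18) + de(21) → 39
ze(23) + ka(29) → 52
32 + 39 → 71
52 + 71 → 123
Huffman total = 32 + 39 + 52 + 71 + 123 = 317 bits.
Saving = 369 − 317 = 52 bits.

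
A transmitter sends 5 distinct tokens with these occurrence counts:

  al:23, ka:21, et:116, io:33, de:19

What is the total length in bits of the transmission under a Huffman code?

404

Greedily combine the two least-frequent nodes:
combine de(19), ka(21) → 40
combine al(23), io(33) → 56
combine 40, 56 → 96
combine 96, et(116) → 212
Total encoded bits = sum of merged weights = 40 + 56 + 96 + 212 = 404.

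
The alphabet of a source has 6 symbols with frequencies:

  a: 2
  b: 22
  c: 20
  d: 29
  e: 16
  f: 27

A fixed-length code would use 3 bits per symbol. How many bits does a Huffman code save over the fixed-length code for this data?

Fixed-length: 3 bits × 116 symbols = 348 bits.
Huffman merges:
merge a(2) and e(16): 18
merge 18 and c(20): 38
merge b(22) and f(27): 49
merge d(29) and 38: 67
merge 49 and 67: 116
Huffman total = 18 + 38 + 49 + 67 + 116 = 288 bits.
Saving = 348 − 288 = 60 bits.

60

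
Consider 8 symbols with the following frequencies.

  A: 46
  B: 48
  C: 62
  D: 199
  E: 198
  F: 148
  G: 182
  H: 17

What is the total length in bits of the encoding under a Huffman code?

2467

Build the Huffman tree bottom-up:
H(17) + A(46) → 63
B(48) + C(62) → 110
63 + 110 → 173
F(148) + 173 → 321
G(182) + E(198) → 380
D(199) + 321 → 520
380 + 520 → 900
The encoded length is the sum of every internal node's weight: 63 + 110 + 173 + 321 + 380 + 520 + 900 = 2467 bits.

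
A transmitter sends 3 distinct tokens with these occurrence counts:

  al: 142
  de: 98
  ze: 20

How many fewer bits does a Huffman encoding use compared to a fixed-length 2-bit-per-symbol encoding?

142

Fixed-length: 2 bits × 260 symbols = 520 bits.
Huffman merges:
combine ze(20), de(98) → 118
combine 118, al(142) → 260
Huffman total = 118 + 260 = 378 bits.
Saving = 520 − 378 = 142 bits.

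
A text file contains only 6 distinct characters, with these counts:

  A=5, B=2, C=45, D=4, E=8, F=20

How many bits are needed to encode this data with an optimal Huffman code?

Build the Huffman tree bottom-up:
combine B(2), D(4) → 6
combine A(5), 6 → 11
combine E(8), 11 → 19
combine 19, F(20) → 39
combine 39, C(45) → 84
Each symbol's bit-cost is frequency × depth; summing gives 159 bits (equivalently 6 + 11 + 19 + 39 + 84).

159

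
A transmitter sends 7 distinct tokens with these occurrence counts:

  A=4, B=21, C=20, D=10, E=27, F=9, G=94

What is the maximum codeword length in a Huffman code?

Merge the two lowest-weight nodes at each step:
A(4) + F(9) → 13
D(10) + 13 → 23
C(20) + B(21) → 41
23 + E(27) → 50
41 + 50 → 91
91 + G(94) → 185
The rarest symbols sit at the bottom; the longest codeword is 5 bits.

5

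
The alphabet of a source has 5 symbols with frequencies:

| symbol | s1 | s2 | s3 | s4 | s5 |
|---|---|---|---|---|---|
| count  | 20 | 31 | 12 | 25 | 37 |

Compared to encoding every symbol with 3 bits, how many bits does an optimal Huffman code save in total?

Fixed-length: 3 bits × 125 symbols = 375 bits.
Huffman merges:
s3(12) + s1(20) → 32
s4(25) + s2(31) → 56
32 + s5(37) → 69
56 + 69 → 125
Huffman total = 32 + 56 + 69 + 125 = 282 bits.
Saving = 375 − 282 = 93 bits.

93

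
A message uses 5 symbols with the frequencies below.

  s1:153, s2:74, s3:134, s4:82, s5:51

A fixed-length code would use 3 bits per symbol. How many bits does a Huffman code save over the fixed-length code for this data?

Fixed-length: 3 bits × 494 symbols = 1482 bits.
Huffman merges:
s5(51) + s2(74) → 125
s4(82) + 125 → 207
s3(134) + s1(153) → 287
207 + 287 → 494
Huffman total = 125 + 207 + 287 + 494 = 1113 bits.
Saving = 1482 − 1113 = 369 bits.

369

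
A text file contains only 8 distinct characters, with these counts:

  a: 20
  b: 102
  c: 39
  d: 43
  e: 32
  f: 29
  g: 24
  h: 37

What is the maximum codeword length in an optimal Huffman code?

Merge the two lowest-weight nodes at each step:
a(20) + g(24) → 44
f(29) + e(32) → 61
h(37) + c(39) → 76
d(43) + 44 → 87
61 + 76 → 137
87 + b(102) → 189
137 + 189 → 326
The first pair merged (a, g) ends up deepest, at depth 4.

4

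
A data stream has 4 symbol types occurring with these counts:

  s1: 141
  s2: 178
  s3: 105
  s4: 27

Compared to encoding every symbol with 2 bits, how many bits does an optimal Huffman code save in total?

46

Fixed-length: 2 bits × 451 symbols = 902 bits.
Huffman merges:
merge s4(27) and s3(105): 132
merge 132 and s1(141): 273
merge s2(178) and 273: 451
Huffman total = 132 + 273 + 451 = 856 bits.
Saving = 902 − 856 = 46 bits.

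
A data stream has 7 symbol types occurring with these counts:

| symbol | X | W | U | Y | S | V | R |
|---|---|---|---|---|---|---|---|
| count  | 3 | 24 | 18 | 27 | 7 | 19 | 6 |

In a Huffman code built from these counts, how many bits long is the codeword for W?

2

Build the tree from the bottom:
merge X(3) and R(6): 9
merge S(7) and 9: 16
merge 16 and U(18): 34
merge V(19) and W(24): 43
merge Y(27) and 34: 61
merge 43 and 61: 104
W's leaf is at depth 2, giving a 2-bit codeword.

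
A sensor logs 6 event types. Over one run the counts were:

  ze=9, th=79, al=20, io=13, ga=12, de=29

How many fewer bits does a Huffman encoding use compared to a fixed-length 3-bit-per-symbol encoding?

137

Fixed-length: 3 bits × 162 symbols = 486 bits.
Huffman merges:
merge ze(9) and ga(12): 21
merge io(13) and al(20): 33
merge 21 and de(29): 50
merge 33 and 50: 83
merge th(79) and 83: 162
Huffman total = 21 + 33 + 50 + 83 + 162 = 349 bits.
Saving = 486 − 349 = 137 bits.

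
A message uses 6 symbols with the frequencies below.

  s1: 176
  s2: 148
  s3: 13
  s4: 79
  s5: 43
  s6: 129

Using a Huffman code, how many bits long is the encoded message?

1367

Merge the two smallest weights repeatedly:
merge s3(13) and s5(43): 56
merge 56 and s4(79): 135
merge s6(129) and 135: 264
merge s2(148) and s1(176): 324
merge 264 and 324: 588
Total encoded bits = sum of merged weights = 56 + 135 + 264 + 324 + 588 = 1367.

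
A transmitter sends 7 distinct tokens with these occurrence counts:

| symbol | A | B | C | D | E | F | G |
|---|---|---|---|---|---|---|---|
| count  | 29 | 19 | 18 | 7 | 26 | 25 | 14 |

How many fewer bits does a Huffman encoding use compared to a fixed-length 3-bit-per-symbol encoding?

34

Fixed-length: 3 bits × 138 symbols = 414 bits.
Huffman merges:
merge D(7) and G(14): 21
merge C(18) and B(19): 37
merge 21 and F(25): 46
merge E(26) and A(29): 55
merge 37 and 46: 83
merge 55 and 83: 138
Huffman total = 21 + 37 + 46 + 55 + 83 + 138 = 380 bits.
Saving = 414 − 380 = 34 bits.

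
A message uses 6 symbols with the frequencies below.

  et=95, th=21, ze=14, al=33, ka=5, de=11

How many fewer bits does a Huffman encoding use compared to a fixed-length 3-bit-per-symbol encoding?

177

Fixed-length: 3 bits × 179 symbols = 537 bits.
Huffman merges:
ka(5) + de(11) → 16
ze(14) + 16 → 30
th(21) + 30 → 51
al(33) + 51 → 84
84 + et(95) → 179
Huffman total = 16 + 30 + 51 + 84 + 179 = 360 bits.
Saving = 537 − 360 = 177 bits.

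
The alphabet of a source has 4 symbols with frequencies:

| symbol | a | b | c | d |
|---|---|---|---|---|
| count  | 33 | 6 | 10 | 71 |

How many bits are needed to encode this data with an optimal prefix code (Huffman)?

Greedily combine the two least-frequent nodes:
merge b(6) and c(10): 16
merge 16 and a(33): 49
merge 49 and d(71): 120
Total encoded bits = sum of merged weights = 16 + 49 + 120 = 185.

185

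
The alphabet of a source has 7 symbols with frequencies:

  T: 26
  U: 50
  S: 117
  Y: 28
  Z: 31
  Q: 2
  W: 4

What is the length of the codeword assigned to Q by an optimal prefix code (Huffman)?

5

Repeatedly merge the two smallest:
Q(2) + W(4) → 6
6 + T(26) → 32
Y(28) + Z(31) → 59
32 + U(50) → 82
59 + 82 → 141
S(117) + 141 → 258
Q's leaf is at depth 5, giving a 5-bit codeword.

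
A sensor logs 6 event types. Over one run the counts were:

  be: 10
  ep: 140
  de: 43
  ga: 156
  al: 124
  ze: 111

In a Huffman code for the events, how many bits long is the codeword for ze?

3

Repeatedly merge the two smallest:
merge be(10) and de(43): 53
merge 53 and ze(111): 164
merge al(124) and ep(140): 264
merge ga(156) and 164: 320
merge 264 and 320: 584
ze sits 3 levels below the root, so its codeword is 3 bits.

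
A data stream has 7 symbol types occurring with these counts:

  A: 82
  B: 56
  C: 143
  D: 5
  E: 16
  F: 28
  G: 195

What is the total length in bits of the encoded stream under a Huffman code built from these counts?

1217

Greedily combine the two least-frequent nodes:
merge D(5) and E(16): 21
merge 21 and F(28): 49
merge 49 and B(56): 105
merge A(82) and 105: 187
merge C(143) and 187: 330
merge G(195) and 330: 525
Total encoded bits = sum of merged weights = 21 + 49 + 105 + 187 + 330 + 525 = 1217.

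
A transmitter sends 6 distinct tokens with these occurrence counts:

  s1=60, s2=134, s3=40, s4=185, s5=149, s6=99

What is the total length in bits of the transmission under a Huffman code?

1633

Build the Huffman tree bottom-up:
s3(40) + s1(60) → 100
s6(99) + 100 → 199
s2(134) + s5(149) → 283
s4(185) + 199 → 384
283 + 384 → 667
Each symbol's bit-cost is frequency × depth; summing gives 1633 bits (equivalently 100 + 199 + 283 + 384 + 667).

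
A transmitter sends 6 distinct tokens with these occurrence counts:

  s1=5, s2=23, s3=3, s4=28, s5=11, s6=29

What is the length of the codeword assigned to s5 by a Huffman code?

3

Huffman merges, smallest pair first:
combine s3(3), s1(5) → 8
combine 8, s5(11) → 19
combine 19, s2(23) → 42
combine s4(28), s6(29) → 57
combine 42, 57 → 99
The subtree containing s5 is merged 3 times, so code length = 3.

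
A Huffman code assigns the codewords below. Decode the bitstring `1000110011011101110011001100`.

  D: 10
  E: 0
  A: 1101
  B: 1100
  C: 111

DEEBAABBB

Read left to right; each codeword is recognised as soon as it completes (prefix code):
  10→D | 0→E | 0→E | 1100→B | 1101→A | 1101→A | 1100→B | 1100→B | 1100→B
Decoded message: DEEBAABBB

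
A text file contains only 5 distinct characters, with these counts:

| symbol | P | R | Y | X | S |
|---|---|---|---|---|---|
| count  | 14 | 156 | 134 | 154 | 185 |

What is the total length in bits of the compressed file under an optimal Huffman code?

Build the Huffman tree bottom-up:
P(14) + Y(134) → 148
148 + X(154) → 302
R(156) + S(185) → 341
302 + 341 → 643
The encoded length is the sum of every internal node's weight: 148 + 302 + 341 + 643 = 1434 bits.

1434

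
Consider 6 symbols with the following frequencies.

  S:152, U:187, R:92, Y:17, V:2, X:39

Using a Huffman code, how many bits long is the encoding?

Build the Huffman tree bottom-up:
combine V(2), Y(17) → 19
combine 19, X(39) → 58
combine 58, R(92) → 150
combine 150, S(152) → 302
combine U(187), 302 → 489
Each symbol's bit-cost is frequency × depth; summing gives 1018 bits (equivalently 19 + 58 + 150 + 302 + 489).

1018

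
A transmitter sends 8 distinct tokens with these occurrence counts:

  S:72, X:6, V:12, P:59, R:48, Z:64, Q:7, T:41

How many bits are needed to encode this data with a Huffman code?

Merge the two smallest weights repeatedly:
merge X(6) and Q(7): 13
merge V(12) and 13: 25
merge 25 and T(41): 66
merge R(48) and P(59): 107
merge Z(64) and 66: 130
merge S(72) and 107: 179
merge 130 and 179: 309
Total encoded bits = sum of merged weights = 13 + 25 + 66 + 107 + 130 + 179 + 309 = 829.

829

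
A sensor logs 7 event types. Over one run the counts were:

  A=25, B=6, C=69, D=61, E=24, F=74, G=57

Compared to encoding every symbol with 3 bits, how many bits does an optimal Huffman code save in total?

Fixed-length: 3 bits × 316 symbols = 948 bits.
Huffman merges:
combine B(6), E(24) → 30
combine A(25), 30 → 55
combine 55, G(57) → 112
combine D(61), C(69) → 130
combine F(74), 112 → 186
combine 130, 186 → 316
Huffman total = 30 + 55 + 112 + 130 + 186 + 316 = 829 bits.
Saving = 948 − 829 = 119 bits.

119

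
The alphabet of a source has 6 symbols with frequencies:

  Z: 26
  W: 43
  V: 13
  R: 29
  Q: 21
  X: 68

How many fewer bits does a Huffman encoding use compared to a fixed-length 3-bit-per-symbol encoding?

Fixed-length: 3 bits × 200 symbols = 600 bits.
Huffman merges:
combine V(13), Q(21) → 34
combine Z(26), R(29) → 55
combine 34, W(43) → 77
combine 55, X(68) → 123
combine 77, 123 → 200
Huffman total = 34 + 55 + 77 + 123 + 200 = 489 bits.
Saving = 600 − 489 = 111 bits.

111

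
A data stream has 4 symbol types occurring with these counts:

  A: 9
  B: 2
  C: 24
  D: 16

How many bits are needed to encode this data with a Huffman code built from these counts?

Greedily combine the two least-frequent nodes:
merge B(2) and A(9): 11
merge 11 and D(16): 27
merge C(24) and 27: 51
Total encoded bits = sum of merged weights = 11 + 27 + 51 = 89.

89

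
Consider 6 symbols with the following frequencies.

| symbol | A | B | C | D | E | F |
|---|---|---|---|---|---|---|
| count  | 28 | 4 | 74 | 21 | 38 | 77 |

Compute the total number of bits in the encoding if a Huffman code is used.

Greedily combine the two least-frequent nodes:
B(4) + D(21) → 25
25 + A(28) → 53
E(38) + 53 → 91
C(74) + F(77) → 151
91 + 151 → 242
Each symbol's bit-cost is frequency × depth; summing gives 562 bits (equivalently 25 + 53 + 91 + 151 + 242).

562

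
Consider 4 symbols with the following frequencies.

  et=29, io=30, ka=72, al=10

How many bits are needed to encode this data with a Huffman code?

Build the Huffman tree bottom-up:
merge al(10) and et(29): 39
merge io(30) and 39: 69
merge 69 and ka(72): 141
Each symbol's bit-cost is frequency × depth; summing gives 249 bits (equivalently 39 + 69 + 141).

249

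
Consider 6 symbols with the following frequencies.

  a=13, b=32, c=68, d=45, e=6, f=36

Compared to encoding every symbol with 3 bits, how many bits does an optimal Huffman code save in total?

130

Fixed-length: 3 bits × 200 symbols = 600 bits.
Huffman merges:
e(6) + a(13) → 19
19 + b(32) → 51
f(36) + d(45) → 81
51 + c(68) → 119
81 + 119 → 200
Huffman total = 19 + 51 + 81 + 119 + 200 = 470 bits.
Saving = 600 − 470 = 130 bits.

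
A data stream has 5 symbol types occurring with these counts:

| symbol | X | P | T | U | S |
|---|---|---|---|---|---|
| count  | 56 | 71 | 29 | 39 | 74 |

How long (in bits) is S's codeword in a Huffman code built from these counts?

Build the tree from the bottom:
T(29) + U(39) → 68
X(56) + 68 → 124
P(71) + S(74) → 145
124 + 145 → 269
S sits 2 levels below the root, so its codeword is 2 bits.

2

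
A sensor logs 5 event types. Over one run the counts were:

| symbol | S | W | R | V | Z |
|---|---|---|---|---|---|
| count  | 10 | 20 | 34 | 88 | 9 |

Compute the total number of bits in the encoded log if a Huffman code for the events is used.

Merge the two smallest weights repeatedly:
merge Z(9) and S(10): 19
merge 19 and W(20): 39
merge R(34) and 39: 73
merge 73 and V(88): 161
Total encoded bits = sum of merged weights = 19 + 39 + 73 + 161 = 292.

292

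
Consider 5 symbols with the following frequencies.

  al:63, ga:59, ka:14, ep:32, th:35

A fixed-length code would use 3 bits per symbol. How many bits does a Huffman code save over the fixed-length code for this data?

Fixed-length: 3 bits × 203 symbols = 609 bits.
Huffman merges:
ka(14) + ep(32) → 46
th(35) + 46 → 81
ga(59) + al(63) → 122
81 + 122 → 203
Huffman total = 46 + 81 + 122 + 203 = 452 bits.
Saving = 609 − 452 = 157 bits.

157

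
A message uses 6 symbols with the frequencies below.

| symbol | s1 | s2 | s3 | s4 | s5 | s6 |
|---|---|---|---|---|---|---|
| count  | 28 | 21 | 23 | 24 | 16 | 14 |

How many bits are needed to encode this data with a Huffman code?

326

Greedily combine the two least-frequent nodes:
s6(14) + s5(16) → 30
s2(21) + s3(23) → 44
s4(24) + s1(28) → 52
30 + 44 → 74
52 + 74 → 126
The encoded length is the sum of every internal node's weight: 30 + 44 + 52 + 74 + 126 = 326 bits.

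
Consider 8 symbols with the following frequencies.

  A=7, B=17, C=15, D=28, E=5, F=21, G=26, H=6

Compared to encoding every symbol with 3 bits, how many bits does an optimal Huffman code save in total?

Fixed-length: 3 bits × 125 symbols = 375 bits.
Huffman merges:
merge E(5) and H(6): 11
merge A(7) and 11: 18
merge C(15) and B(17): 32
merge 18 and F(21): 39
merge G(26) and D(28): 54
merge 32 and 39: 71
merge 54 and 71: 125
Huffman total = 11 + 18 + 32 + 39 + 54 + 71 + 125 = 350 bits.
Saving = 375 − 350 = 25 bits.

25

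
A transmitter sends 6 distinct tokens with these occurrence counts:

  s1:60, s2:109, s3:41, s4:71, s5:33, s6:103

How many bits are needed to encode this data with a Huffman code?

Build the Huffman tree bottom-up:
combine s5(33), s3(41) → 74
combine s1(60), s4(71) → 131
combine 74, s6(103) → 177
combine s2(109), 131 → 240
combine 177, 240 → 417
The encoded length is the sum of every internal node's weight: 74 + 131 + 177 + 240 + 417 = 1039 bits.

1039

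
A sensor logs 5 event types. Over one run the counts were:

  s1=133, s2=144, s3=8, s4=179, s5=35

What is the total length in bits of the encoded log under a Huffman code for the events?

Build the Huffman tree bottom-up:
merge s3(8) and s5(35): 43
merge 43 and s1(133): 176
merge s2(144) and 176: 320
merge s4(179) and 320: 499
Each symbol's bit-cost is frequency × depth; summing gives 1038 bits (equivalently 43 + 176 + 320 + 499).

1038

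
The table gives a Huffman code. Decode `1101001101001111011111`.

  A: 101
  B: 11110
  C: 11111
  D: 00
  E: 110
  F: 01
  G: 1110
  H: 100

EHEHBC

Read left to right; each codeword is recognised as soon as it completes (prefix code):
  110→E | 100→H | 110→E | 100→H | 11110→B | 11111→C
Decoded message: EHEHBC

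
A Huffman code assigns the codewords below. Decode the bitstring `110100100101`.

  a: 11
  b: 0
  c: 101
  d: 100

abddc

Read left to right; each codeword is recognised as soon as it completes (prefix code):
  11→a | 0→b | 100→d | 100→d | 101→c
Decoded message: abddc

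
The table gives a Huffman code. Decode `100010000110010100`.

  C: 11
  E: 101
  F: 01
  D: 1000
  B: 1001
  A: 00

DDFBFA

Read left to right; each codeword is recognised as soon as it completes (prefix code):
  1000→D | 1000→D | 01→F | 1001→B | 01→F | 00→A
Decoded message: DDFBFA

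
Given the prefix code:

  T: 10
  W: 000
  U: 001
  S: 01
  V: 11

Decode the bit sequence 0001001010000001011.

WTSSWWTV

Read left to right; each codeword is recognised as soon as it completes (prefix code):
  000→W | 10→T | 01→S | 01→S | 000→W | 000→W | 10→T | 11→V
Decoded message: WTSSWWTV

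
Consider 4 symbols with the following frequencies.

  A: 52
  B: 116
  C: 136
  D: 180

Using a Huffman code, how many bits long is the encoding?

956

Greedily combine the two least-frequent nodes:
merge A(52) and B(116): 168
merge C(136) and 168: 304
merge D(180) and 304: 484
The encoded length is the sum of every internal node's weight: 168 + 304 + 484 = 956 bits.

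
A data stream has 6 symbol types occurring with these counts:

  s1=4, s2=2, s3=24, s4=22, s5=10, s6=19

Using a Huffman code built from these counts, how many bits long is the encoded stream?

Greedily combine the two least-frequent nodes:
s2(2) + s1(4) → 6
6 + s5(10) → 16
16 + s6(19) → 35
s4(22) + s3(24) → 46
35 + 46 → 81
Total encoded bits = sum of merged weights = 6 + 16 + 35 + 46 + 81 = 184.

184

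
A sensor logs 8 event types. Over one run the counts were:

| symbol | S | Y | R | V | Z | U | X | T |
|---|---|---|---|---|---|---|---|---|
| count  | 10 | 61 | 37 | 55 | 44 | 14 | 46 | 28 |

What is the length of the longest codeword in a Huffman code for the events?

Merge the two lowest-weight nodes at each step:
merge S(10) and U(14): 24
merge 24 and T(28): 52
merge R(37) and Z(44): 81
merge X(46) and 52: 98
merge V(55) and Y(61): 116
merge 81 and 98: 179
merge 116 and 179: 295
The rarest symbols sit at the bottom; the longest codeword is 5 bits.

5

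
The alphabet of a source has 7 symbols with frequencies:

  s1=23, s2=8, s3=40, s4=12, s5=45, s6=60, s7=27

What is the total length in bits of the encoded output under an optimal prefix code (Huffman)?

560

Build the Huffman tree bottom-up:
s2(8) + s4(12) → 20
20 + s1(23) → 43
s7(27) + s3(40) → 67
43 + s5(45) → 88
s6(60) + 67 → 127
88 + 127 → 215
Total encoded bits = sum of merged weights = 20 + 43 + 67 + 88 + 127 + 215 = 560.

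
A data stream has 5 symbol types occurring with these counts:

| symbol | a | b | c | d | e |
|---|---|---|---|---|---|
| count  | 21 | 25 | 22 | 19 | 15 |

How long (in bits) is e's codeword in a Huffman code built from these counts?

Build the tree from the bottom:
e(15) + d(19) → 34
a(21) + c(22) → 43
b(25) + 34 → 59
43 + 59 → 102
e sits 3 levels below the root, so its codeword is 3 bits.

3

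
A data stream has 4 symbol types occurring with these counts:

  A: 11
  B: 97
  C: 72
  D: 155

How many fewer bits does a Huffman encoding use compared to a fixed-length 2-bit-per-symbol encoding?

72

Fixed-length: 2 bits × 335 symbols = 670 bits.
Huffman merges:
merge A(11) and C(72): 83
merge 83 and B(97): 180
merge D(155) and 180: 335
Huffman total = 83 + 180 + 335 = 598 bits.
Saving = 670 − 598 = 72 bits.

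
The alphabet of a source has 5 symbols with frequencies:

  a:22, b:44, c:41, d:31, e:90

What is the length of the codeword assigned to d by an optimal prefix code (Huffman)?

3

Huffman merges, smallest pair first:
a(22) + d(31) → 53
c(41) + b(44) → 85
53 + 85 → 138
e(90) + 138 → 228
The subtree containing d is merged 3 times, so code length = 3.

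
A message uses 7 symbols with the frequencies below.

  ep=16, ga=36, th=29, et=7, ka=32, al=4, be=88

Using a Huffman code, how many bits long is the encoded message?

498

Merge the two smallest weights repeatedly:
merge al(4) and et(7): 11
merge 11 and ep(16): 27
merge 27 and th(29): 56
merge ka(32) and ga(36): 68
merge 56 and 68: 124
merge be(88) and 124: 212
Total encoded bits = sum of merged weights = 11 + 27 + 56 + 68 + 124 + 212 = 498.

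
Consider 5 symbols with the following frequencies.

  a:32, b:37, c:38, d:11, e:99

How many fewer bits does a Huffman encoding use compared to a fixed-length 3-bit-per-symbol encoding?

Fixed-length: 3 bits × 217 symbols = 651 bits.
Huffman merges:
combine d(11), a(32) → 43
combine b(37), c(38) → 75
combine 43, 75 → 118
combine e(99), 118 → 217
Huffman total = 43 + 75 + 118 + 217 = 453 bits.
Saving = 651 − 453 = 198 bits.

198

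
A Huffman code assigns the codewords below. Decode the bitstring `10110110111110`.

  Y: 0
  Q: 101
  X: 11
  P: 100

Read left to right; each codeword is recognised as soon as it completes (prefix code):
  101→Q | 101→Q | 101→Q | 11→X | 11→X | 0→Y
Decoded message: QQQXXY

QQQXXY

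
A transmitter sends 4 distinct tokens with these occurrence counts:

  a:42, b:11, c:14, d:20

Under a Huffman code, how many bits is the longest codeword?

Merge the two lowest-weight nodes at each step:
combine b(11), c(14) → 25
combine d(20), 25 → 45
combine a(42), 45 → 87
The first pair merged (b, c) ends up deepest, at depth 3.

3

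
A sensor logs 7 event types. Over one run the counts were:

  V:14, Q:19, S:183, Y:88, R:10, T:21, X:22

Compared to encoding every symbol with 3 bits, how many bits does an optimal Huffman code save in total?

344

Fixed-length: 3 bits × 357 symbols = 1071 bits.
Huffman merges:
merge R(10) and V(14): 24
merge Q(19) and T(21): 40
merge X(22) and 24: 46
merge 40 and 46: 86
merge 86 and Y(88): 174
merge 174 and S(183): 357
Huffman total = 24 + 40 + 46 + 86 + 174 + 357 = 727 bits.
Saving = 1071 − 727 = 344 bits.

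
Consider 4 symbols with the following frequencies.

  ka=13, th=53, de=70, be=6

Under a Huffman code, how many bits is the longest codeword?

Merge the two lowest-weight nodes at each step:
merge be(6) and ka(13): 19
merge 19 and th(53): 72
merge de(70) and 72: 142
The first pair merged (be, ka) ends up deepest, at depth 3.

3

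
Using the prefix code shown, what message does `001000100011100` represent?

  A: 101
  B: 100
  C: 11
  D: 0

DDBDBDCB

Read left to right; each codeword is recognised as soon as it completes (prefix code):
  0→D | 0→D | 100→B | 0→D | 100→B | 0→D | 11→C | 100→B
Decoded message: DDBDBDCB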